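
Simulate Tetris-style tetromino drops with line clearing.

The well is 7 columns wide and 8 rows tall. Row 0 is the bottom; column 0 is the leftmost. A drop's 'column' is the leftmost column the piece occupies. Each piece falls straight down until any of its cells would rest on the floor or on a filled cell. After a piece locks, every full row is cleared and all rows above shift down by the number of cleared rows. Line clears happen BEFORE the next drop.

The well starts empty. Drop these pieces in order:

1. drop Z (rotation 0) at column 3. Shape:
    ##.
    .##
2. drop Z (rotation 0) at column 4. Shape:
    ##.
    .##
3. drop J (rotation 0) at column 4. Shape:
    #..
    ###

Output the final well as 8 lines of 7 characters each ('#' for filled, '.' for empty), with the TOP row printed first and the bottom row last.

Drop 1: Z rot0 at col 3 lands with bottom-row=0; cleared 0 line(s) (total 0); column heights now [0 0 0 2 2 1 0], max=2
Drop 2: Z rot0 at col 4 lands with bottom-row=1; cleared 0 line(s) (total 0); column heights now [0 0 0 2 3 3 2], max=3
Drop 3: J rot0 at col 4 lands with bottom-row=3; cleared 0 line(s) (total 0); column heights now [0 0 0 2 5 4 4], max=5

Answer: .......
.......
.......
....#..
....###
....##.
...####
....##.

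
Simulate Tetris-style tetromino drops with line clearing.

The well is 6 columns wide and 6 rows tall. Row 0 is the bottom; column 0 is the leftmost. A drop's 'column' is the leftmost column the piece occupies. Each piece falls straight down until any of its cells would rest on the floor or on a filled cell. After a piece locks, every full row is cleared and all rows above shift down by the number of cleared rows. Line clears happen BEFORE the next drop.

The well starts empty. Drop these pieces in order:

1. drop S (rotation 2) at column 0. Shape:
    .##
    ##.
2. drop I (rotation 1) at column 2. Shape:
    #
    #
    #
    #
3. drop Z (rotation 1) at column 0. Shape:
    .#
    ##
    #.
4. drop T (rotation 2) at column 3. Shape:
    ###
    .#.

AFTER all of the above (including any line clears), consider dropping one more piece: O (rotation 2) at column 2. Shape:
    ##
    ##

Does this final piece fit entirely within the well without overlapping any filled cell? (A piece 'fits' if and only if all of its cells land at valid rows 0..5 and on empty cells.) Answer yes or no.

Answer: no

Derivation:
Drop 1: S rot2 at col 0 lands with bottom-row=0; cleared 0 line(s) (total 0); column heights now [1 2 2 0 0 0], max=2
Drop 2: I rot1 at col 2 lands with bottom-row=2; cleared 0 line(s) (total 0); column heights now [1 2 6 0 0 0], max=6
Drop 3: Z rot1 at col 0 lands with bottom-row=1; cleared 0 line(s) (total 0); column heights now [3 4 6 0 0 0], max=6
Drop 4: T rot2 at col 3 lands with bottom-row=0; cleared 1 line(s) (total 1); column heights now [2 3 5 0 1 0], max=5
Test piece O rot2 at col 2 (width 2): heights before test = [2 3 5 0 1 0]; fits = False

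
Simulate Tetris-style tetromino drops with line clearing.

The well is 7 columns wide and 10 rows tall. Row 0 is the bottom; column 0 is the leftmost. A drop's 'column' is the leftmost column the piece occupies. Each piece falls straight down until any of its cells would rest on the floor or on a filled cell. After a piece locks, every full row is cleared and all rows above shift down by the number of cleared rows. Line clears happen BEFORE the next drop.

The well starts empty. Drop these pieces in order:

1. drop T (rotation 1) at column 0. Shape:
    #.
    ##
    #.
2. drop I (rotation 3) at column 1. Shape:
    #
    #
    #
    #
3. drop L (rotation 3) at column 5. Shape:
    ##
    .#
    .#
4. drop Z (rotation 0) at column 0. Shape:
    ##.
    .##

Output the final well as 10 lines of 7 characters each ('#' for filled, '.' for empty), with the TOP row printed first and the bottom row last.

Answer: .......
.......
##.....
.##....
.#.....
.#.....
.#.....
##...##
##....#
#.....#

Derivation:
Drop 1: T rot1 at col 0 lands with bottom-row=0; cleared 0 line(s) (total 0); column heights now [3 2 0 0 0 0 0], max=3
Drop 2: I rot3 at col 1 lands with bottom-row=2; cleared 0 line(s) (total 0); column heights now [3 6 0 0 0 0 0], max=6
Drop 3: L rot3 at col 5 lands with bottom-row=0; cleared 0 line(s) (total 0); column heights now [3 6 0 0 0 3 3], max=6
Drop 4: Z rot0 at col 0 lands with bottom-row=6; cleared 0 line(s) (total 0); column heights now [8 8 7 0 0 3 3], max=8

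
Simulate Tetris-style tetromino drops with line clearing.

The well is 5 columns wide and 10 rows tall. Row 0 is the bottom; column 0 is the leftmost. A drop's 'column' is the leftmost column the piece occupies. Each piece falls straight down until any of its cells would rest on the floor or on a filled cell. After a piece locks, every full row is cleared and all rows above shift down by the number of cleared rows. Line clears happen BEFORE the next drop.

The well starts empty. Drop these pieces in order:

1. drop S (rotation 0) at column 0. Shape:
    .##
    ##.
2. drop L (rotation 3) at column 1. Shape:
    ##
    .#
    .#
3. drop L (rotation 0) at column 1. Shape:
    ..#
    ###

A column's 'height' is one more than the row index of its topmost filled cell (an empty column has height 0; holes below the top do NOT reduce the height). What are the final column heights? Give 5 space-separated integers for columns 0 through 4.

Answer: 1 6 6 7 0

Derivation:
Drop 1: S rot0 at col 0 lands with bottom-row=0; cleared 0 line(s) (total 0); column heights now [1 2 2 0 0], max=2
Drop 2: L rot3 at col 1 lands with bottom-row=2; cleared 0 line(s) (total 0); column heights now [1 5 5 0 0], max=5
Drop 3: L rot0 at col 1 lands with bottom-row=5; cleared 0 line(s) (total 0); column heights now [1 6 6 7 0], max=7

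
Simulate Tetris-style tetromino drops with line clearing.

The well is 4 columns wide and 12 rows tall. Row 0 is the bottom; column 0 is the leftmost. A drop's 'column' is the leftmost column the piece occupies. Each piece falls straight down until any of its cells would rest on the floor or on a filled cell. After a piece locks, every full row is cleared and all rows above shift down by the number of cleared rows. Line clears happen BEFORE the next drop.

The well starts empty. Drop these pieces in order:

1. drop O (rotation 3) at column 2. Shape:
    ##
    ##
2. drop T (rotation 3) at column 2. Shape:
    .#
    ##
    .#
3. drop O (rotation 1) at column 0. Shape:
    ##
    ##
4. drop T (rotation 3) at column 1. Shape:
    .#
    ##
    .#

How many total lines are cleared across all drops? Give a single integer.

Answer: 2

Derivation:
Drop 1: O rot3 at col 2 lands with bottom-row=0; cleared 0 line(s) (total 0); column heights now [0 0 2 2], max=2
Drop 2: T rot3 at col 2 lands with bottom-row=2; cleared 0 line(s) (total 0); column heights now [0 0 4 5], max=5
Drop 3: O rot1 at col 0 lands with bottom-row=0; cleared 2 line(s) (total 2); column heights now [0 0 2 3], max=3
Drop 4: T rot3 at col 1 lands with bottom-row=2; cleared 0 line(s) (total 2); column heights now [0 4 5 3], max=5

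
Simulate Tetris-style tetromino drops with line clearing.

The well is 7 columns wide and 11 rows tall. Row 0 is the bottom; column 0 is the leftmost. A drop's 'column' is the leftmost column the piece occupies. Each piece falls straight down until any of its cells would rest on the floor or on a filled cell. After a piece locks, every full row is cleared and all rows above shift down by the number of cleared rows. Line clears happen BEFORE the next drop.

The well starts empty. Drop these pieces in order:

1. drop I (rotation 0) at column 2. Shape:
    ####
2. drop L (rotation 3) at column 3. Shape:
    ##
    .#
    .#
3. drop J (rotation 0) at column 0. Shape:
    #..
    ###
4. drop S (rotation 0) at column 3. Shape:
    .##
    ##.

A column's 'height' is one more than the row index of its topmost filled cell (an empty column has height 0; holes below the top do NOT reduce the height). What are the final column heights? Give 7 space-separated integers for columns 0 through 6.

Drop 1: I rot0 at col 2 lands with bottom-row=0; cleared 0 line(s) (total 0); column heights now [0 0 1 1 1 1 0], max=1
Drop 2: L rot3 at col 3 lands with bottom-row=1; cleared 0 line(s) (total 0); column heights now [0 0 1 4 4 1 0], max=4
Drop 3: J rot0 at col 0 lands with bottom-row=1; cleared 0 line(s) (total 0); column heights now [3 2 2 4 4 1 0], max=4
Drop 4: S rot0 at col 3 lands with bottom-row=4; cleared 0 line(s) (total 0); column heights now [3 2 2 5 6 6 0], max=6

Answer: 3 2 2 5 6 6 0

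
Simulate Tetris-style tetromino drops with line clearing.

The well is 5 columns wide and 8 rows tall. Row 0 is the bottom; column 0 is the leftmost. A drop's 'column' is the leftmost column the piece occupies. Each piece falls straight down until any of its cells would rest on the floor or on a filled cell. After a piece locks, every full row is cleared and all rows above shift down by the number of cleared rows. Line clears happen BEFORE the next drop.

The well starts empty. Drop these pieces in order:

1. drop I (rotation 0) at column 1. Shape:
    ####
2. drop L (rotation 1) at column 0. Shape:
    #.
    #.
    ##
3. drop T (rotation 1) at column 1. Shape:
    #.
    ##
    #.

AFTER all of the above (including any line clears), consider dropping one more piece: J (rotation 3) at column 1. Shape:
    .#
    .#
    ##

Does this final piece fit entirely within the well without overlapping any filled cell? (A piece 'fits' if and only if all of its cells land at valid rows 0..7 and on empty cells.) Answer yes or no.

Answer: yes

Derivation:
Drop 1: I rot0 at col 1 lands with bottom-row=0; cleared 0 line(s) (total 0); column heights now [0 1 1 1 1], max=1
Drop 2: L rot1 at col 0 lands with bottom-row=1; cleared 0 line(s) (total 0); column heights now [4 2 1 1 1], max=4
Drop 3: T rot1 at col 1 lands with bottom-row=2; cleared 0 line(s) (total 0); column heights now [4 5 4 1 1], max=5
Test piece J rot3 at col 1 (width 2): heights before test = [4 5 4 1 1]; fits = True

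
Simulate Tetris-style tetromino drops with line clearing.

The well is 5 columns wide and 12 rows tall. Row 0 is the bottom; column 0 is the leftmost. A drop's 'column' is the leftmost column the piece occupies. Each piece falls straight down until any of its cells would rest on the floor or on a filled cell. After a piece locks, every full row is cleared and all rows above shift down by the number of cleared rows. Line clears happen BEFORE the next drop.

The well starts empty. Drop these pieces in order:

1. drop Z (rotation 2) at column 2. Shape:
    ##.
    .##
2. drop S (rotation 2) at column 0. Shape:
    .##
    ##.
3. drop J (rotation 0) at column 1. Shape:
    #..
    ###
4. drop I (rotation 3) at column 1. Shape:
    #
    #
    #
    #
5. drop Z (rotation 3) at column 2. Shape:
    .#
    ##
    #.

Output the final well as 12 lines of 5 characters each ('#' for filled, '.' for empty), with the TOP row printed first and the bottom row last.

Answer: .....
.....
.....
.#...
.#...
.#.#.
.###.
.##..
.###.
.##..
####.
...##

Derivation:
Drop 1: Z rot2 at col 2 lands with bottom-row=0; cleared 0 line(s) (total 0); column heights now [0 0 2 2 1], max=2
Drop 2: S rot2 at col 0 lands with bottom-row=1; cleared 0 line(s) (total 0); column heights now [2 3 3 2 1], max=3
Drop 3: J rot0 at col 1 lands with bottom-row=3; cleared 0 line(s) (total 0); column heights now [2 5 4 4 1], max=5
Drop 4: I rot3 at col 1 lands with bottom-row=5; cleared 0 line(s) (total 0); column heights now [2 9 4 4 1], max=9
Drop 5: Z rot3 at col 2 lands with bottom-row=4; cleared 0 line(s) (total 0); column heights now [2 9 6 7 1], max=9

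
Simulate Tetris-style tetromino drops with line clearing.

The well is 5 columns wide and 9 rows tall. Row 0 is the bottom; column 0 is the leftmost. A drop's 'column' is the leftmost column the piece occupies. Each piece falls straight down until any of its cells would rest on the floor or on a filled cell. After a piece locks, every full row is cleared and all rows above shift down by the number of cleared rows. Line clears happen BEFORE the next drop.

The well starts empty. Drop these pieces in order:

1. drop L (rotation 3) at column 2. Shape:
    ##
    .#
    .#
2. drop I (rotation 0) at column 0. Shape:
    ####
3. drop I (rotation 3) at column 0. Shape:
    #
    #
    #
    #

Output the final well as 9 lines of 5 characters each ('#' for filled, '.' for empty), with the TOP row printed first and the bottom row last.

Drop 1: L rot3 at col 2 lands with bottom-row=0; cleared 0 line(s) (total 0); column heights now [0 0 3 3 0], max=3
Drop 2: I rot0 at col 0 lands with bottom-row=3; cleared 0 line(s) (total 0); column heights now [4 4 4 4 0], max=4
Drop 3: I rot3 at col 0 lands with bottom-row=4; cleared 0 line(s) (total 0); column heights now [8 4 4 4 0], max=8

Answer: .....
#....
#....
#....
#....
####.
..##.
...#.
...#.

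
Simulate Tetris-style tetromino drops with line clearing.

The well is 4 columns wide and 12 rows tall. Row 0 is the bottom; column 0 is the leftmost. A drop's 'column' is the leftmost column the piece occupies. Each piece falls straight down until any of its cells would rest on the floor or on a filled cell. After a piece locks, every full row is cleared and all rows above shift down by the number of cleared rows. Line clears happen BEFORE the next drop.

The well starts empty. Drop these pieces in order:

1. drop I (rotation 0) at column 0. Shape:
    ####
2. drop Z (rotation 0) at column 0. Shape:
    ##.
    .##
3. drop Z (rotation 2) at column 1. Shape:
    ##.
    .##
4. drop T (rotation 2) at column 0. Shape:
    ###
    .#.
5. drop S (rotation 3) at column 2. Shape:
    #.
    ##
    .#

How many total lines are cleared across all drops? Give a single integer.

Drop 1: I rot0 at col 0 lands with bottom-row=0; cleared 1 line(s) (total 1); column heights now [0 0 0 0], max=0
Drop 2: Z rot0 at col 0 lands with bottom-row=0; cleared 0 line(s) (total 1); column heights now [2 2 1 0], max=2
Drop 3: Z rot2 at col 1 lands with bottom-row=1; cleared 1 line(s) (total 2); column heights now [0 2 2 0], max=2
Drop 4: T rot2 at col 0 lands with bottom-row=2; cleared 0 line(s) (total 2); column heights now [4 4 4 0], max=4
Drop 5: S rot3 at col 2 lands with bottom-row=3; cleared 1 line(s) (total 3); column heights now [0 3 5 4], max=5

Answer: 3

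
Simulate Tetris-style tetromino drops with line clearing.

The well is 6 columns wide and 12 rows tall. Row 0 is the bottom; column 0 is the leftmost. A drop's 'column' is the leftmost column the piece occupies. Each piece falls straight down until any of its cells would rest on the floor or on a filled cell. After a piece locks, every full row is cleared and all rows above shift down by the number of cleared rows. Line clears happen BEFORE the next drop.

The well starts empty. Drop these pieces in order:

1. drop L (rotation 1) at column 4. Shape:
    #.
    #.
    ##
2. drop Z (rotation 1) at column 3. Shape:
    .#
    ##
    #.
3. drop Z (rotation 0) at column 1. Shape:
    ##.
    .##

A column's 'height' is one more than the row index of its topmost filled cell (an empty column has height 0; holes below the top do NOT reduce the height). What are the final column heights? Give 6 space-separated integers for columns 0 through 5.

Drop 1: L rot1 at col 4 lands with bottom-row=0; cleared 0 line(s) (total 0); column heights now [0 0 0 0 3 1], max=3
Drop 2: Z rot1 at col 3 lands with bottom-row=2; cleared 0 line(s) (total 0); column heights now [0 0 0 4 5 1], max=5
Drop 3: Z rot0 at col 1 lands with bottom-row=4; cleared 0 line(s) (total 0); column heights now [0 6 6 5 5 1], max=6

Answer: 0 6 6 5 5 1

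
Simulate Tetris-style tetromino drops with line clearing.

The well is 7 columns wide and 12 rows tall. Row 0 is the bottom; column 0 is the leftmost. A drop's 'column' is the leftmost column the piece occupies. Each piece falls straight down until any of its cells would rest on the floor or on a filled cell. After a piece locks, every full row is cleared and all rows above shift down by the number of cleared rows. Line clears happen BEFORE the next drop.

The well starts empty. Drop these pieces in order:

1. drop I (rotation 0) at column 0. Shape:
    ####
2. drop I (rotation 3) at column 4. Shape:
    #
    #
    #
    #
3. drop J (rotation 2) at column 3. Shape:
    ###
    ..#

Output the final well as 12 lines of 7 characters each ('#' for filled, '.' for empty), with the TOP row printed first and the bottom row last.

Drop 1: I rot0 at col 0 lands with bottom-row=0; cleared 0 line(s) (total 0); column heights now [1 1 1 1 0 0 0], max=1
Drop 2: I rot3 at col 4 lands with bottom-row=0; cleared 0 line(s) (total 0); column heights now [1 1 1 1 4 0 0], max=4
Drop 3: J rot2 at col 3 lands with bottom-row=3; cleared 0 line(s) (total 0); column heights now [1 1 1 5 5 5 0], max=5

Answer: .......
.......
.......
.......
.......
.......
.......
...###.
....##.
....#..
....#..
#####..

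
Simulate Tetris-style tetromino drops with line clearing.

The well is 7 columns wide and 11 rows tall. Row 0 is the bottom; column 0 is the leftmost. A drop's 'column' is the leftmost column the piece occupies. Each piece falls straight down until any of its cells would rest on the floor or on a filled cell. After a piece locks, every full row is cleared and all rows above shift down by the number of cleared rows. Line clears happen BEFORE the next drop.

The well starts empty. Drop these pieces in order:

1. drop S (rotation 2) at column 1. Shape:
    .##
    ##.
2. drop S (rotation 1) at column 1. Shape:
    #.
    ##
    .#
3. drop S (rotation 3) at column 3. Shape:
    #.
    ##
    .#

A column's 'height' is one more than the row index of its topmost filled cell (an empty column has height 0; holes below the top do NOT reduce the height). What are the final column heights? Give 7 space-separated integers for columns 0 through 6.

Answer: 0 5 4 4 3 0 0

Derivation:
Drop 1: S rot2 at col 1 lands with bottom-row=0; cleared 0 line(s) (total 0); column heights now [0 1 2 2 0 0 0], max=2
Drop 2: S rot1 at col 1 lands with bottom-row=2; cleared 0 line(s) (total 0); column heights now [0 5 4 2 0 0 0], max=5
Drop 3: S rot3 at col 3 lands with bottom-row=1; cleared 0 line(s) (total 0); column heights now [0 5 4 4 3 0 0], max=5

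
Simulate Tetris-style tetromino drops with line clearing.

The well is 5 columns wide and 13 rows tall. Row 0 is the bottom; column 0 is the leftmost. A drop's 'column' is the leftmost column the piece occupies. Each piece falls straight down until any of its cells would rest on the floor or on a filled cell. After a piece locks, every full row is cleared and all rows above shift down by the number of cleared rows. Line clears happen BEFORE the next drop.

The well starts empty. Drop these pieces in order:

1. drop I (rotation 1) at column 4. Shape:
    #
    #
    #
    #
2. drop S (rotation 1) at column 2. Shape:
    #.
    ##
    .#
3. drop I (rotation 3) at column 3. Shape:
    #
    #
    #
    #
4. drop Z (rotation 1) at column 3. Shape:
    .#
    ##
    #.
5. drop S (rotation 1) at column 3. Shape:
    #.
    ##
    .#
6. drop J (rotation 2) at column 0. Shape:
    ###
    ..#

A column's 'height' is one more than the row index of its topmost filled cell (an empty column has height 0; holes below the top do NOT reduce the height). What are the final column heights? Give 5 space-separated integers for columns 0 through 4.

Answer: 5 5 5 12 11

Derivation:
Drop 1: I rot1 at col 4 lands with bottom-row=0; cleared 0 line(s) (total 0); column heights now [0 0 0 0 4], max=4
Drop 2: S rot1 at col 2 lands with bottom-row=0; cleared 0 line(s) (total 0); column heights now [0 0 3 2 4], max=4
Drop 3: I rot3 at col 3 lands with bottom-row=2; cleared 0 line(s) (total 0); column heights now [0 0 3 6 4], max=6
Drop 4: Z rot1 at col 3 lands with bottom-row=6; cleared 0 line(s) (total 0); column heights now [0 0 3 8 9], max=9
Drop 5: S rot1 at col 3 lands with bottom-row=9; cleared 0 line(s) (total 0); column heights now [0 0 3 12 11], max=12
Drop 6: J rot2 at col 0 lands with bottom-row=3; cleared 0 line(s) (total 0); column heights now [5 5 5 12 11], max=12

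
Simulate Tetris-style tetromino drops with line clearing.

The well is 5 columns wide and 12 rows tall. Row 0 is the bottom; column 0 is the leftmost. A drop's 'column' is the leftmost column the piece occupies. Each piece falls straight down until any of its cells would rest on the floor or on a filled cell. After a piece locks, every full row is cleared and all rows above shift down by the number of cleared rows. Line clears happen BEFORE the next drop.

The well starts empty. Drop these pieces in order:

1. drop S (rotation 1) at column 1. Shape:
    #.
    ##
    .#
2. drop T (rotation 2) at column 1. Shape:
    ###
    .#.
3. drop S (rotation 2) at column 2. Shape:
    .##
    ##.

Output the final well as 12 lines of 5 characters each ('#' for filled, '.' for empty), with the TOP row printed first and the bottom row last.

Drop 1: S rot1 at col 1 lands with bottom-row=0; cleared 0 line(s) (total 0); column heights now [0 3 2 0 0], max=3
Drop 2: T rot2 at col 1 lands with bottom-row=2; cleared 0 line(s) (total 0); column heights now [0 4 4 4 0], max=4
Drop 3: S rot2 at col 2 lands with bottom-row=4; cleared 0 line(s) (total 0); column heights now [0 4 5 6 6], max=6

Answer: .....
.....
.....
.....
.....
.....
...##
..##.
.###.
.##..
.##..
..#..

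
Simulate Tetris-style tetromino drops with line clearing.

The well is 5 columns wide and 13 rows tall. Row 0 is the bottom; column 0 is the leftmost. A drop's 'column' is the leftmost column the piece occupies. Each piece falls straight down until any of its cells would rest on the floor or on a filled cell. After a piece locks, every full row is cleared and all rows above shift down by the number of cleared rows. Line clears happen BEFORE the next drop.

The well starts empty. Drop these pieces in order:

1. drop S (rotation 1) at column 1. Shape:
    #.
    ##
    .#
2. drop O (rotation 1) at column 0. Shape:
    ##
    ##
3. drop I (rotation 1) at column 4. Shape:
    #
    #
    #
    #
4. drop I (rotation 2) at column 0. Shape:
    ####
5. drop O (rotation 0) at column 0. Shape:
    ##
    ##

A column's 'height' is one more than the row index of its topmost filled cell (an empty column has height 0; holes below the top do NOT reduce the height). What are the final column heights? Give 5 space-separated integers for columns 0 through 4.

Drop 1: S rot1 at col 1 lands with bottom-row=0; cleared 0 line(s) (total 0); column heights now [0 3 2 0 0], max=3
Drop 2: O rot1 at col 0 lands with bottom-row=3; cleared 0 line(s) (total 0); column heights now [5 5 2 0 0], max=5
Drop 3: I rot1 at col 4 lands with bottom-row=0; cleared 0 line(s) (total 0); column heights now [5 5 2 0 4], max=5
Drop 4: I rot2 at col 0 lands with bottom-row=5; cleared 0 line(s) (total 0); column heights now [6 6 6 6 4], max=6
Drop 5: O rot0 at col 0 lands with bottom-row=6; cleared 0 line(s) (total 0); column heights now [8 8 6 6 4], max=8

Answer: 8 8 6 6 4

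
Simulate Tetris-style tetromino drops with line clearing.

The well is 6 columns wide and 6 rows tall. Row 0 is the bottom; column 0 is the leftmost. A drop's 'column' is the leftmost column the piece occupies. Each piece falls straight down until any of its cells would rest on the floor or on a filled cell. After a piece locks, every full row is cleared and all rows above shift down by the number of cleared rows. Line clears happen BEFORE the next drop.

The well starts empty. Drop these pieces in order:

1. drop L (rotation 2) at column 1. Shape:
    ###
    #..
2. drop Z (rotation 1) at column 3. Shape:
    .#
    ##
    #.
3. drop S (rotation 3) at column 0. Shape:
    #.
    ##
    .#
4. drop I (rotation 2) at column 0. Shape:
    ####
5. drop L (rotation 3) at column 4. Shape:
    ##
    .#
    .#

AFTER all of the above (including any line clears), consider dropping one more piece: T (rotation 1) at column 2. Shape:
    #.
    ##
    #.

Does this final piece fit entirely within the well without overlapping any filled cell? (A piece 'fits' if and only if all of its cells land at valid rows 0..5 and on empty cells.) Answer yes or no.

Drop 1: L rot2 at col 1 lands with bottom-row=0; cleared 0 line(s) (total 0); column heights now [0 2 2 2 0 0], max=2
Drop 2: Z rot1 at col 3 lands with bottom-row=2; cleared 0 line(s) (total 0); column heights now [0 2 2 4 5 0], max=5
Drop 3: S rot3 at col 0 lands with bottom-row=2; cleared 0 line(s) (total 0); column heights now [5 4 2 4 5 0], max=5
Drop 4: I rot2 at col 0 lands with bottom-row=5; cleared 0 line(s) (total 0); column heights now [6 6 6 6 5 0], max=6
Drop 5: L rot3 at col 4 lands with bottom-row=3; cleared 1 line(s) (total 1); column heights now [5 4 2 4 5 5], max=5
Test piece T rot1 at col 2 (width 2): heights before test = [5 4 2 4 5 5]; fits = True

Answer: yes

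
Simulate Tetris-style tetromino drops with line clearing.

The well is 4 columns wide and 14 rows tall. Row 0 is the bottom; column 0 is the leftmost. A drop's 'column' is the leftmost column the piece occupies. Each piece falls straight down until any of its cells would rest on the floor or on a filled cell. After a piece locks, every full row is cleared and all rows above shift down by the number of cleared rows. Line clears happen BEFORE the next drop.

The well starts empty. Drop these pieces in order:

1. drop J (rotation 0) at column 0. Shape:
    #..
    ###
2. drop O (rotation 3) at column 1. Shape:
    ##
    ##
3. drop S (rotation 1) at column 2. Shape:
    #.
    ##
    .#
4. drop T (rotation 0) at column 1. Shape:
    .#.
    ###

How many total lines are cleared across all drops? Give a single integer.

Answer: 0

Derivation:
Drop 1: J rot0 at col 0 lands with bottom-row=0; cleared 0 line(s) (total 0); column heights now [2 1 1 0], max=2
Drop 2: O rot3 at col 1 lands with bottom-row=1; cleared 0 line(s) (total 0); column heights now [2 3 3 0], max=3
Drop 3: S rot1 at col 2 lands with bottom-row=2; cleared 0 line(s) (total 0); column heights now [2 3 5 4], max=5
Drop 4: T rot0 at col 1 lands with bottom-row=5; cleared 0 line(s) (total 0); column heights now [2 6 7 6], max=7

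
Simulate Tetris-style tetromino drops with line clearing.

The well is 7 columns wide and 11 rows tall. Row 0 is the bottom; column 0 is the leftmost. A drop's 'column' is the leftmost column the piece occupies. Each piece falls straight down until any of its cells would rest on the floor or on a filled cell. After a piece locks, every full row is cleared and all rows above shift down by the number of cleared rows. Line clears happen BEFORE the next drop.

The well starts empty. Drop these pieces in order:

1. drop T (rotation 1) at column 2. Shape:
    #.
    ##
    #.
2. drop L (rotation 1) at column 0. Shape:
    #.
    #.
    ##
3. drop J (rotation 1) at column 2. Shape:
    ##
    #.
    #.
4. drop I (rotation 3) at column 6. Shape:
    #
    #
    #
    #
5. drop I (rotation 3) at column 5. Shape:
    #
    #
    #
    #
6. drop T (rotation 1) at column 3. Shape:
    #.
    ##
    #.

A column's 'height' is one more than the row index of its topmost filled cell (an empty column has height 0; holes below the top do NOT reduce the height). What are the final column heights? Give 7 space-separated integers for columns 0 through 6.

Answer: 3 1 6 9 8 4 4

Derivation:
Drop 1: T rot1 at col 2 lands with bottom-row=0; cleared 0 line(s) (total 0); column heights now [0 0 3 2 0 0 0], max=3
Drop 2: L rot1 at col 0 lands with bottom-row=0; cleared 0 line(s) (total 0); column heights now [3 1 3 2 0 0 0], max=3
Drop 3: J rot1 at col 2 lands with bottom-row=3; cleared 0 line(s) (total 0); column heights now [3 1 6 6 0 0 0], max=6
Drop 4: I rot3 at col 6 lands with bottom-row=0; cleared 0 line(s) (total 0); column heights now [3 1 6 6 0 0 4], max=6
Drop 5: I rot3 at col 5 lands with bottom-row=0; cleared 0 line(s) (total 0); column heights now [3 1 6 6 0 4 4], max=6
Drop 6: T rot1 at col 3 lands with bottom-row=6; cleared 0 line(s) (total 0); column heights now [3 1 6 9 8 4 4], max=9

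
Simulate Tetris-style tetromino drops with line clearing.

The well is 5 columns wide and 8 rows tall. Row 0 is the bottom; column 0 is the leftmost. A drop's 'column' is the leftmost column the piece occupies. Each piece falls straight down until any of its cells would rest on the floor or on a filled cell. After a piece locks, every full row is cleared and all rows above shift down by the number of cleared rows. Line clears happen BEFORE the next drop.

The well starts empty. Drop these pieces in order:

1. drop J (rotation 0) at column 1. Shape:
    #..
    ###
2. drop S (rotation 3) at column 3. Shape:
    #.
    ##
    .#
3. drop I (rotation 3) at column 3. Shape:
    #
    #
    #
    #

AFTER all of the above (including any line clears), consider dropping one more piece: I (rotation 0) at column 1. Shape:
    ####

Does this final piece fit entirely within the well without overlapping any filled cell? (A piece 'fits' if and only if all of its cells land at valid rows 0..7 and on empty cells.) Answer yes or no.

Drop 1: J rot0 at col 1 lands with bottom-row=0; cleared 0 line(s) (total 0); column heights now [0 2 1 1 0], max=2
Drop 2: S rot3 at col 3 lands with bottom-row=0; cleared 0 line(s) (total 0); column heights now [0 2 1 3 2], max=3
Drop 3: I rot3 at col 3 lands with bottom-row=3; cleared 0 line(s) (total 0); column heights now [0 2 1 7 2], max=7
Test piece I rot0 at col 1 (width 4): heights before test = [0 2 1 7 2]; fits = True

Answer: yes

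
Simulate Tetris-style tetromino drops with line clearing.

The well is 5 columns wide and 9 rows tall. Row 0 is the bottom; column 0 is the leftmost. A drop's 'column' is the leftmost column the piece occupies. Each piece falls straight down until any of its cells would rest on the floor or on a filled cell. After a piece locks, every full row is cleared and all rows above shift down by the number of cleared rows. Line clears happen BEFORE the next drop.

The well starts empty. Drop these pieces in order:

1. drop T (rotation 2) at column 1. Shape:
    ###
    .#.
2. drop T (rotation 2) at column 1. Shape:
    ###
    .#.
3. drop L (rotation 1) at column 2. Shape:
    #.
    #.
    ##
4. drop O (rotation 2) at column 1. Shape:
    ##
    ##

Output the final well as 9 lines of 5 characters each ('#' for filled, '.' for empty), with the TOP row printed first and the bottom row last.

Drop 1: T rot2 at col 1 lands with bottom-row=0; cleared 0 line(s) (total 0); column heights now [0 2 2 2 0], max=2
Drop 2: T rot2 at col 1 lands with bottom-row=2; cleared 0 line(s) (total 0); column heights now [0 4 4 4 0], max=4
Drop 3: L rot1 at col 2 lands with bottom-row=4; cleared 0 line(s) (total 0); column heights now [0 4 7 5 0], max=7
Drop 4: O rot2 at col 1 lands with bottom-row=7; cleared 0 line(s) (total 0); column heights now [0 9 9 5 0], max=9

Answer: .##..
.##..
..#..
..#..
..##.
.###.
..#..
.###.
..#..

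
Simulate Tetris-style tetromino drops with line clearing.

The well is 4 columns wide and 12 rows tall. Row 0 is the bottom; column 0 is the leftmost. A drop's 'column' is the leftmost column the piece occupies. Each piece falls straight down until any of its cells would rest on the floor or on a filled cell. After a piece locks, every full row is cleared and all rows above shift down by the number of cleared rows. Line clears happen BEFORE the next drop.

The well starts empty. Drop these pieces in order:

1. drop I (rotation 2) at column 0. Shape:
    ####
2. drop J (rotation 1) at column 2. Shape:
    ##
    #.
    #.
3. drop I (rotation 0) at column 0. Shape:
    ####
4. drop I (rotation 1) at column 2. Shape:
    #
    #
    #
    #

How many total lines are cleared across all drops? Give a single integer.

Drop 1: I rot2 at col 0 lands with bottom-row=0; cleared 1 line(s) (total 1); column heights now [0 0 0 0], max=0
Drop 2: J rot1 at col 2 lands with bottom-row=0; cleared 0 line(s) (total 1); column heights now [0 0 3 3], max=3
Drop 3: I rot0 at col 0 lands with bottom-row=3; cleared 1 line(s) (total 2); column heights now [0 0 3 3], max=3
Drop 4: I rot1 at col 2 lands with bottom-row=3; cleared 0 line(s) (total 2); column heights now [0 0 7 3], max=7

Answer: 2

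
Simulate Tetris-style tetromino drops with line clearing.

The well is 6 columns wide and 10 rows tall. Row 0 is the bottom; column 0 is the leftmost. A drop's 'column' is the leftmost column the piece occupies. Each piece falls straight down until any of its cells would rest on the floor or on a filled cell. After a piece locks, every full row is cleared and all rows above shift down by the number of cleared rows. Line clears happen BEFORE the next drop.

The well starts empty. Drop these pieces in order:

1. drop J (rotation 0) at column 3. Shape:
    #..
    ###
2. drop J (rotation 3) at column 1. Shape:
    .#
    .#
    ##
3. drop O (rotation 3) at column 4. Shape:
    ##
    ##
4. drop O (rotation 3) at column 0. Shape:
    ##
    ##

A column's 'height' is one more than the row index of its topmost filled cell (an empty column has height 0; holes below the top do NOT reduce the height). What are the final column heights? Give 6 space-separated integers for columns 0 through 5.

Answer: 2 2 2 1 2 2

Derivation:
Drop 1: J rot0 at col 3 lands with bottom-row=0; cleared 0 line(s) (total 0); column heights now [0 0 0 2 1 1], max=2
Drop 2: J rot3 at col 1 lands with bottom-row=0; cleared 0 line(s) (total 0); column heights now [0 1 3 2 1 1], max=3
Drop 3: O rot3 at col 4 lands with bottom-row=1; cleared 0 line(s) (total 0); column heights now [0 1 3 2 3 3], max=3
Drop 4: O rot3 at col 0 lands with bottom-row=1; cleared 1 line(s) (total 1); column heights now [2 2 2 1 2 2], max=2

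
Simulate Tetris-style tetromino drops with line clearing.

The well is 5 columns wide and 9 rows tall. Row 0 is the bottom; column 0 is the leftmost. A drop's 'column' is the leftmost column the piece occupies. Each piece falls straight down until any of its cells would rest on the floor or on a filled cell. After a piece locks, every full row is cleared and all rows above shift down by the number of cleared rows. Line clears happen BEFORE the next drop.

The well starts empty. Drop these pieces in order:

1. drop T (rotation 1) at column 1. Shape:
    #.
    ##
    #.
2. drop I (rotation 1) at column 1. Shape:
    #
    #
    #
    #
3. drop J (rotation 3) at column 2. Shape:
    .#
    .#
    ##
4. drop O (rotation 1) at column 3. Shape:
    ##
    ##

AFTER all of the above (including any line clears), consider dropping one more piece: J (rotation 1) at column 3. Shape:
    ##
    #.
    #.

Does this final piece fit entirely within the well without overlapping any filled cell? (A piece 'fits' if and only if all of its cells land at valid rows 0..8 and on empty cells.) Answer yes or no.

Answer: no

Derivation:
Drop 1: T rot1 at col 1 lands with bottom-row=0; cleared 0 line(s) (total 0); column heights now [0 3 2 0 0], max=3
Drop 2: I rot1 at col 1 lands with bottom-row=3; cleared 0 line(s) (total 0); column heights now [0 7 2 0 0], max=7
Drop 3: J rot3 at col 2 lands with bottom-row=2; cleared 0 line(s) (total 0); column heights now [0 7 3 5 0], max=7
Drop 4: O rot1 at col 3 lands with bottom-row=5; cleared 0 line(s) (total 0); column heights now [0 7 3 7 7], max=7
Test piece J rot1 at col 3 (width 2): heights before test = [0 7 3 7 7]; fits = False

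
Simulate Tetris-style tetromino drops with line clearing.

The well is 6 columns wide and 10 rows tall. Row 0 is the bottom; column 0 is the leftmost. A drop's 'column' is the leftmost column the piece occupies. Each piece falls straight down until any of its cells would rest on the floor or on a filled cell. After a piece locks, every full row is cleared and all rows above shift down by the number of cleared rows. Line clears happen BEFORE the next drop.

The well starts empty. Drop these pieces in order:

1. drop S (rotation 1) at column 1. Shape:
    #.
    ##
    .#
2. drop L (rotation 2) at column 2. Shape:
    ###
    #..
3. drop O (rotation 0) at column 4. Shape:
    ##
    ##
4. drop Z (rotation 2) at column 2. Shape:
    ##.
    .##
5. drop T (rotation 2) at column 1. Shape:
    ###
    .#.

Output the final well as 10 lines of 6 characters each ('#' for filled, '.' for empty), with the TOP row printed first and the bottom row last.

Answer: .###..
..#...
..##..
...##.
....##
....##
..###.
.##...
.##...
..#...

Derivation:
Drop 1: S rot1 at col 1 lands with bottom-row=0; cleared 0 line(s) (total 0); column heights now [0 3 2 0 0 0], max=3
Drop 2: L rot2 at col 2 lands with bottom-row=2; cleared 0 line(s) (total 0); column heights now [0 3 4 4 4 0], max=4
Drop 3: O rot0 at col 4 lands with bottom-row=4; cleared 0 line(s) (total 0); column heights now [0 3 4 4 6 6], max=6
Drop 4: Z rot2 at col 2 lands with bottom-row=6; cleared 0 line(s) (total 0); column heights now [0 3 8 8 7 6], max=8
Drop 5: T rot2 at col 1 lands with bottom-row=8; cleared 0 line(s) (total 0); column heights now [0 10 10 10 7 6], max=10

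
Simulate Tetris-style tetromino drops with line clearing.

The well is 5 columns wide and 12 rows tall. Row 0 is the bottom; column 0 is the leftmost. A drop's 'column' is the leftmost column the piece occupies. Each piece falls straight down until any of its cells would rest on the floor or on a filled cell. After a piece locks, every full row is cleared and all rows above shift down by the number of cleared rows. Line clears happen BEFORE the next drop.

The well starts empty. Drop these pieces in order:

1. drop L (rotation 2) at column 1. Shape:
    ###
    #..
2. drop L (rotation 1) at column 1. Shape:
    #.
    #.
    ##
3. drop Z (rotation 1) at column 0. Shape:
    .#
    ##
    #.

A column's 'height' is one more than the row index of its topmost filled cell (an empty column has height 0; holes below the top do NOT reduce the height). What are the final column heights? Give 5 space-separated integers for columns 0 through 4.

Answer: 6 7 3 2 0

Derivation:
Drop 1: L rot2 at col 1 lands with bottom-row=0; cleared 0 line(s) (total 0); column heights now [0 2 2 2 0], max=2
Drop 2: L rot1 at col 1 lands with bottom-row=2; cleared 0 line(s) (total 0); column heights now [0 5 3 2 0], max=5
Drop 3: Z rot1 at col 0 lands with bottom-row=4; cleared 0 line(s) (total 0); column heights now [6 7 3 2 0], max=7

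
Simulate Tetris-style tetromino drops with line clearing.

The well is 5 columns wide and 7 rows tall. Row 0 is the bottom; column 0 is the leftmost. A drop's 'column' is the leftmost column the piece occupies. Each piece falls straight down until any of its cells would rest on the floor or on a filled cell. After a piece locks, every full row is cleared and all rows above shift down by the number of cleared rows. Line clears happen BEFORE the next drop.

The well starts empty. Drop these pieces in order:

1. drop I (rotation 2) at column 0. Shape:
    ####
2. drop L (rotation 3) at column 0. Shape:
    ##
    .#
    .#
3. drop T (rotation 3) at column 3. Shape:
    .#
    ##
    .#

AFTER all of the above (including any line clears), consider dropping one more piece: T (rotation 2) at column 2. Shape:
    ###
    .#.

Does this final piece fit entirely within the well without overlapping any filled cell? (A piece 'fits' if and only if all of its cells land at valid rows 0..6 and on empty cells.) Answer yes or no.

Drop 1: I rot2 at col 0 lands with bottom-row=0; cleared 0 line(s) (total 0); column heights now [1 1 1 1 0], max=1
Drop 2: L rot3 at col 0 lands with bottom-row=1; cleared 0 line(s) (total 0); column heights now [4 4 1 1 0], max=4
Drop 3: T rot3 at col 3 lands with bottom-row=0; cleared 1 line(s) (total 1); column heights now [3 3 0 1 2], max=3
Test piece T rot2 at col 2 (width 3): heights before test = [3 3 0 1 2]; fits = True

Answer: yes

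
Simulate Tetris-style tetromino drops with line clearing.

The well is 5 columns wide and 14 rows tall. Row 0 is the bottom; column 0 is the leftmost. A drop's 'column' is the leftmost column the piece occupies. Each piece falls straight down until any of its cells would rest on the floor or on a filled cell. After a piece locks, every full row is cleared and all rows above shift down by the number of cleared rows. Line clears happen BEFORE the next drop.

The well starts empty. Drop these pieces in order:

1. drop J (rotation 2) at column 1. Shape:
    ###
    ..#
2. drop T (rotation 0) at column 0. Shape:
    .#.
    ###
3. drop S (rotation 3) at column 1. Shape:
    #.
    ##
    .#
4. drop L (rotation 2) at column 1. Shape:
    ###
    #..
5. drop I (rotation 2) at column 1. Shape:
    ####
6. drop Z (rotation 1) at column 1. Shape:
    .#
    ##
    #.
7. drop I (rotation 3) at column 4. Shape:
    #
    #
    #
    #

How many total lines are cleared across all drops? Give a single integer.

Answer: 0

Derivation:
Drop 1: J rot2 at col 1 lands with bottom-row=0; cleared 0 line(s) (total 0); column heights now [0 2 2 2 0], max=2
Drop 2: T rot0 at col 0 lands with bottom-row=2; cleared 0 line(s) (total 0); column heights now [3 4 3 2 0], max=4
Drop 3: S rot3 at col 1 lands with bottom-row=3; cleared 0 line(s) (total 0); column heights now [3 6 5 2 0], max=6
Drop 4: L rot2 at col 1 lands with bottom-row=6; cleared 0 line(s) (total 0); column heights now [3 8 8 8 0], max=8
Drop 5: I rot2 at col 1 lands with bottom-row=8; cleared 0 line(s) (total 0); column heights now [3 9 9 9 9], max=9
Drop 6: Z rot1 at col 1 lands with bottom-row=9; cleared 0 line(s) (total 0); column heights now [3 11 12 9 9], max=12
Drop 7: I rot3 at col 4 lands with bottom-row=9; cleared 0 line(s) (total 0); column heights now [3 11 12 9 13], max=13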